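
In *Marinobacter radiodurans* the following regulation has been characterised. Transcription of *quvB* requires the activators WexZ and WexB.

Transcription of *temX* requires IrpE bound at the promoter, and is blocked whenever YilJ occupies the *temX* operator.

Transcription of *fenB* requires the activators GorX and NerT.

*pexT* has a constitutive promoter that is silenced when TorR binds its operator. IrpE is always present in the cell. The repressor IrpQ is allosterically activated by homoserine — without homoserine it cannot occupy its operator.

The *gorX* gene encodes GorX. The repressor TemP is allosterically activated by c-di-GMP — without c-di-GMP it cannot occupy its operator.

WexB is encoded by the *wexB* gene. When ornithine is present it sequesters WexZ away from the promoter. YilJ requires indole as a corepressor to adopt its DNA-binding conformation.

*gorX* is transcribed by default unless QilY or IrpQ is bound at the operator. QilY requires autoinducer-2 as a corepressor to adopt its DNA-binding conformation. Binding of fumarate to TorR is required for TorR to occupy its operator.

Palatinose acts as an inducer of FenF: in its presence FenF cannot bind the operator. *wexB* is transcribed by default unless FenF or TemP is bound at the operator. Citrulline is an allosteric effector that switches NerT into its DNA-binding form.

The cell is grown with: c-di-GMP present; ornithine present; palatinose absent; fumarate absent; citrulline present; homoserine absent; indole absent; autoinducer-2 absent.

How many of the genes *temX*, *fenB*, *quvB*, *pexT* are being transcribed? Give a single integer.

Indole is absent, so YilJ is inactive.
IrpE is produced constitutively and is active.
No repressor is bound and IrpE is active, so *temX* is transcribed.
→ *temX* is ON.
Autoinducer-2 is absent, so QilY is inactive.
Homoserine is absent, so IrpQ is inactive.
With no repressor bound, *gorX* is transcribed.
So GorX is produced and active.
Citrulline is present, so NerT is active.
No repressor is bound and GorX and NerT are active, so *fenB* is transcribed.
→ *fenB* is ON.
Ornithine is present, so WexZ is inactive.
Palatinose is absent, so FenF is active.
c-di-GMP is present, so TemP is active.
With repressor FenF bound, *wexB* is not transcribed.
So WexB is not produced.
Required activator WexZ is absent, so *quvB* is not transcribed.
→ *quvB* is OFF.
Fumarate is absent, so TorR is inactive.
With no repressor bound, *pexT* is transcribed.
→ *pexT* is ON.
3 of the 4 genes are transcribed.

3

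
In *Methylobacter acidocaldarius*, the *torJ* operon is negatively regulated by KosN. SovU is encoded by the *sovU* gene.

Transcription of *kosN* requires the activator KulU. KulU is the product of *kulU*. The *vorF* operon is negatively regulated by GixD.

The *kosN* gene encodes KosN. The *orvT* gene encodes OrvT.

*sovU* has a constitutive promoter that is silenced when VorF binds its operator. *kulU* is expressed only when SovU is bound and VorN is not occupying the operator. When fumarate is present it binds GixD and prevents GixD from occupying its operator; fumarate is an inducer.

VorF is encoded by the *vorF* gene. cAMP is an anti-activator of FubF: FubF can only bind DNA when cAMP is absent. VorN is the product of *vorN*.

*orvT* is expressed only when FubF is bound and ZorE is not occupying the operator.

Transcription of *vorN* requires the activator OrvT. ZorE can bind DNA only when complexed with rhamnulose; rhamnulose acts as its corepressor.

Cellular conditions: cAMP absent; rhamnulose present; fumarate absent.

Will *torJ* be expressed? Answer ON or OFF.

Fumarate is absent, so GixD is active.
With repressor GixD bound, *vorF* is not transcribed.
So VorF is not produced.
With no repressor bound, *sovU* is transcribed.
So SovU is produced and active.
cAMP is absent, so FubF is active.
Rhamnulose is present, so ZorE is active.
With repressor ZorE bound, *orvT* is not transcribed.
So OrvT is not produced.
Required activator OrvT is absent, so *vorN* is not transcribed.
So VorN is not produced.
No repressor is bound and SovU is active, so *kulU* is transcribed.
So KulU is produced and active.
No repressor is bound and KulU is active, so *kosN* is transcribed.
So KosN is produced and active.
With repressor KosN bound, *torJ* is not transcribed.

OFF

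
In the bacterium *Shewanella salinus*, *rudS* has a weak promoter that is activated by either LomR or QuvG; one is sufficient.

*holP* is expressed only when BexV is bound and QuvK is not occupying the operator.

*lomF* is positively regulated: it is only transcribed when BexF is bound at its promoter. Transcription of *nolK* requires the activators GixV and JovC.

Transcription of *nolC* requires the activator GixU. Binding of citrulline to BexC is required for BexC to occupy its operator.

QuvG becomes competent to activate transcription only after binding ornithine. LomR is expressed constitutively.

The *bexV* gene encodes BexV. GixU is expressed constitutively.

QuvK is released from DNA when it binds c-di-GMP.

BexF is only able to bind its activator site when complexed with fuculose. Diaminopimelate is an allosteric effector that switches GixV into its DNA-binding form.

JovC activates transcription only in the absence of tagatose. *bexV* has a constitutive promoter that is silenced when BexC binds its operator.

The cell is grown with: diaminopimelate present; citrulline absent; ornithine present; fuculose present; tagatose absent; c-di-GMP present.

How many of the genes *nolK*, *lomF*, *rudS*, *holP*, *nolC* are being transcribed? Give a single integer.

Diaminopimelate is present, so GixV is active.
Tagatose is absent, so JovC is active.
No repressor is bound and GixV and JovC are active, so *nolK* is transcribed.
→ *nolK* is ON.
Fuculose is present, so BexF is active.
No repressor is bound and BexF is active, so *lomF* is transcribed.
→ *lomF* is ON.
LomR is produced constitutively and is active.
Ornithine is present, so QuvG is active.
Activator LomR is present, so *rudS* is transcribed.
→ *rudS* is ON.
Citrulline is absent, so BexC is inactive.
With no repressor bound, *bexV* is transcribed.
So BexV is produced and active.
c-di-GMP is present, so QuvK is inactive.
No repressor is bound and BexV is active, so *holP* is transcribed.
→ *holP* is ON.
GixU is produced constitutively and is active.
No repressor is bound and GixU is active, so *nolC* is transcribed.
→ *nolC* is ON.
5 of the 5 genes are transcribed.

5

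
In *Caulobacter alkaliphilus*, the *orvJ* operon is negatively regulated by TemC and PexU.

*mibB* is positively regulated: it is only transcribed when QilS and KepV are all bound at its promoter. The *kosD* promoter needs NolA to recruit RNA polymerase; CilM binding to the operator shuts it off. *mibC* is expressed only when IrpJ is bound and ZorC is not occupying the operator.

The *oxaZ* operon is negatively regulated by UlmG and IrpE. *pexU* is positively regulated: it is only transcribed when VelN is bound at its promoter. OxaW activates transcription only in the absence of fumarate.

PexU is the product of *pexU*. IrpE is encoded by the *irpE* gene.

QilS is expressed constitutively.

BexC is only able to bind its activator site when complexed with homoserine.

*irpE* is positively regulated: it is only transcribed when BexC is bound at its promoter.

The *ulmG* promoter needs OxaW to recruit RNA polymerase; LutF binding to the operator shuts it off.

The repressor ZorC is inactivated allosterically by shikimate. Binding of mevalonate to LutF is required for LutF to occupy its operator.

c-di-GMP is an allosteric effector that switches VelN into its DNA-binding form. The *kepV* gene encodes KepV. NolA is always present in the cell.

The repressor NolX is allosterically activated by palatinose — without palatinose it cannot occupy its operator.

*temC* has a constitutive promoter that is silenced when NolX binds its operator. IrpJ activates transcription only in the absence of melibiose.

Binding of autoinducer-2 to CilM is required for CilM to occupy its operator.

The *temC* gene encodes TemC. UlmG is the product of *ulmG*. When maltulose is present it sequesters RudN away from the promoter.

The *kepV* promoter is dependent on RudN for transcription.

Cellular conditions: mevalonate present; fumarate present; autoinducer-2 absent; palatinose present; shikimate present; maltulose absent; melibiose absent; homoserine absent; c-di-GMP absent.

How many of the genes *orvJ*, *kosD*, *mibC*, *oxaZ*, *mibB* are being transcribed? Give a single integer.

Palatinose is present, so NolX is active.
With repressor NolX bound, *temC* is not transcribed.
So TemC is not produced.
c-di-GMP is absent, so VelN is inactive.
Required activator VelN is absent, so *pexU* is not transcribed.
So PexU is not produced.
With no repressor bound, *orvJ* is transcribed.
→ *orvJ* is ON.
NolA is produced constitutively and is active.
Autoinducer-2 is absent, so CilM is inactive.
No repressor is bound and NolA is active, so *kosD* is transcribed.
→ *kosD* is ON.
Melibiose is absent, so IrpJ is active.
Shikimate is present, so ZorC is inactive.
No repressor is bound and IrpJ is active, so *mibC* is transcribed.
→ *mibC* is ON.
Mevalonate is present, so LutF is active.
Fumarate is present, so OxaW is inactive.
With repressor LutF bound, *ulmG* is not transcribed.
So UlmG is not produced.
Homoserine is absent, so BexC is inactive.
Required activator BexC is absent, so *irpE* is not transcribed.
So IrpE is not produced.
With no repressor bound, *oxaZ* is transcribed.
→ *oxaZ* is ON.
QilS is produced constitutively and is active.
Maltulose is absent, so RudN is active.
No repressor is bound and RudN is active, so *kepV* is transcribed.
So KepV is produced and active.
No repressor is bound and QilS and KepV are active, so *mibB* is transcribed.
→ *mibB* is ON.
5 of the 5 genes are transcribed.

5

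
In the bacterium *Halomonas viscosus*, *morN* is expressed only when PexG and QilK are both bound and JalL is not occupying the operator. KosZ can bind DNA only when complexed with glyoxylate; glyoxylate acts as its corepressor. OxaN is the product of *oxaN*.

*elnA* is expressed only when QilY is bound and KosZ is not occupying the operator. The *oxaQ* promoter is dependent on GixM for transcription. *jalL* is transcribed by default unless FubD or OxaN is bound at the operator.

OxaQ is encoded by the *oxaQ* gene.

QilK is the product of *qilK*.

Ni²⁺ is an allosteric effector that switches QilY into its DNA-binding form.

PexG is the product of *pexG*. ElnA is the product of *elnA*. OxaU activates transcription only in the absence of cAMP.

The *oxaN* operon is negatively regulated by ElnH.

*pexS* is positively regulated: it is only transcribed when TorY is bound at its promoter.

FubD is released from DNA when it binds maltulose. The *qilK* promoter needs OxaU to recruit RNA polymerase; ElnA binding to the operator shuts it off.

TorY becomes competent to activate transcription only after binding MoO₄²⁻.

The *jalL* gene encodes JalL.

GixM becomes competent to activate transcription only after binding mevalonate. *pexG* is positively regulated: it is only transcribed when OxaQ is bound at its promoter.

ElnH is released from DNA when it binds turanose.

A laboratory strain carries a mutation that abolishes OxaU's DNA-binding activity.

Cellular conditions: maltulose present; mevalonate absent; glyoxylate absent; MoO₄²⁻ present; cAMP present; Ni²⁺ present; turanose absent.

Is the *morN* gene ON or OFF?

Mevalonate is absent, so GixM is inactive.
Required activator GixM is absent, so *oxaQ* is not transcribed.
So OxaQ is not produced.
Required activator OxaQ is absent, so *pexG* is not transcribed.
So PexG is not produced.
Maltulose is present, so FubD is inactive.
Turanose is absent, so ElnH is active.
With repressor ElnH bound, *oxaN* is not transcribed.
So OxaN is not produced.
With no repressor bound, *jalL* is transcribed.
So JalL is produced and active.
OxaU is non-functional in this strain, so it has no effect.
Ni²⁺ is present, so QilY is active.
Glyoxylate is absent, so KosZ is inactive.
No repressor is bound and QilY is active, so *elnA* is transcribed.
So ElnA is produced and active.
With repressor ElnA bound, *qilK* is not transcribed.
So QilK is not produced.
With repressor JalL bound, *morN* is not transcribed.

OFF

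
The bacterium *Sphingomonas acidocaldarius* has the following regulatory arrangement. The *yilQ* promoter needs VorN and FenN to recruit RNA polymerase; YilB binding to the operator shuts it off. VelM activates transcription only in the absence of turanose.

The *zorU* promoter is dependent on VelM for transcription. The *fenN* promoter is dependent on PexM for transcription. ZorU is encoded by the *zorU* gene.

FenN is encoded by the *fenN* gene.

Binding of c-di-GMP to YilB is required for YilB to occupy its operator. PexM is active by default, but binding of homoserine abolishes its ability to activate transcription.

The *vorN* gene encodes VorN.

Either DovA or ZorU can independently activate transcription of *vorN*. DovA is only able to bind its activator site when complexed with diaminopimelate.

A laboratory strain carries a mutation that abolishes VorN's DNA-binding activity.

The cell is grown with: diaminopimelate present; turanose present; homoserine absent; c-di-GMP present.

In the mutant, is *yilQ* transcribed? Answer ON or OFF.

VorN is non-functional in this strain, so it has no effect.
Homoserine is absent, so PexM is active.
No repressor is bound and PexM is active, so *fenN* is transcribed.
So FenN is produced and active.
c-di-GMP is present, so YilB is active.
With repressor YilB bound, *yilQ* is not transcribed.

OFF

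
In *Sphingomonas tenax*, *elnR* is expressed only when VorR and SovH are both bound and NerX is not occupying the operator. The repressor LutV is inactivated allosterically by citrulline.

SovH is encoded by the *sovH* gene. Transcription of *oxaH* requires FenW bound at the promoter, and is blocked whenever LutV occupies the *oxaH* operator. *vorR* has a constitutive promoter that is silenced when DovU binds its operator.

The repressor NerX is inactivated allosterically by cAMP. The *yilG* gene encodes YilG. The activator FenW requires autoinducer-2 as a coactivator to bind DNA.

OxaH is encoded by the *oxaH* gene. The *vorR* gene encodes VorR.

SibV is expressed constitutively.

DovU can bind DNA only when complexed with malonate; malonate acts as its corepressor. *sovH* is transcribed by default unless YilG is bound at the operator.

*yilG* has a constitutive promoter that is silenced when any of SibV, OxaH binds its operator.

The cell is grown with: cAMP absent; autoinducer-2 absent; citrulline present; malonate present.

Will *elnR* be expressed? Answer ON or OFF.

Malonate is present, so DovU is active.
With repressor DovU bound, *vorR* is not transcribed.
So VorR is not produced.
SibV is produced constitutively and is active.
Autoinducer-2 is absent, so FenW is inactive.
Citrulline is present, so LutV is inactive.
Required activator FenW is absent, so *oxaH* is not transcribed.
So OxaH is not produced.
With repressor SibV bound, *yilG* is not transcribed.
So YilG is not produced.
With no repressor bound, *sovH* is transcribed.
So SovH is produced and active.
cAMP is absent, so NerX is active.
With repressor NerX bound, *elnR* is not transcribed.

OFF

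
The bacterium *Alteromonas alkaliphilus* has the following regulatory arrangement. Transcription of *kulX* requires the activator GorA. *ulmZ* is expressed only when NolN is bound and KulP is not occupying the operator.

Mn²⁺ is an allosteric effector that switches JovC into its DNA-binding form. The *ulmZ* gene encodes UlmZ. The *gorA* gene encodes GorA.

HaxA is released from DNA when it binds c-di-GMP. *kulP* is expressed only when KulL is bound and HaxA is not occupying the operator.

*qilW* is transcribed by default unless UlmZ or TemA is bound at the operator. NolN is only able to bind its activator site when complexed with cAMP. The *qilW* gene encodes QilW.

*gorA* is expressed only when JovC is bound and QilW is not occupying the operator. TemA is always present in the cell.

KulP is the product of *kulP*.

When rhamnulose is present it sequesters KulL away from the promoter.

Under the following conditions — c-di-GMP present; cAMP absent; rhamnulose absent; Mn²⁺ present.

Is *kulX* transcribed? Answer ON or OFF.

Rhamnulose is absent, so KulL is active.
c-di-GMP is present, so HaxA is inactive.
No repressor is bound and KulL is active, so *kulP* is transcribed.
So KulP is produced and active.
cAMP is absent, so NolN is inactive.
With repressor KulP bound, *ulmZ* is not transcribed.
So UlmZ is not produced.
TemA is produced constitutively and is active.
With repressor TemA bound, *qilW* is not transcribed.
So QilW is not produced.
Mn²⁺ is present, so JovC is active.
No repressor is bound and JovC is active, so *gorA* is transcribed.
So GorA is produced and active.
No repressor is bound and GorA is active, so *kulX* is transcribed.

ON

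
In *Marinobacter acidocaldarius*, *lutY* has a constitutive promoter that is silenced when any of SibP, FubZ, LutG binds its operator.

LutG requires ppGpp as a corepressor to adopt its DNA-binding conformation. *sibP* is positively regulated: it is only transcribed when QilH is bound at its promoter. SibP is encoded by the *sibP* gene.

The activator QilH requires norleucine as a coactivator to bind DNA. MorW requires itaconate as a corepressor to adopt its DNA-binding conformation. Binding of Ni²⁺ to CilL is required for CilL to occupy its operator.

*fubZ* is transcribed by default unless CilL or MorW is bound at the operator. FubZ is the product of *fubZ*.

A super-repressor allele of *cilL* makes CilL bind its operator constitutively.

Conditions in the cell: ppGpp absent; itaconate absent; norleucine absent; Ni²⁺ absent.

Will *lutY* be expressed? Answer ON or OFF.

Norleucine is absent, so QilH is inactive.
Required activator QilH is absent, so *sibP* is not transcribed.
So SibP is not produced.
CilL is constitutively active in this strain.
Itaconate is absent, so MorW is inactive.
With repressor CilL bound, *fubZ* is not transcribed.
So FubZ is not produced.
ppGpp is absent, so LutG is inactive.
With no repressor bound, *lutY* is transcribed.

ON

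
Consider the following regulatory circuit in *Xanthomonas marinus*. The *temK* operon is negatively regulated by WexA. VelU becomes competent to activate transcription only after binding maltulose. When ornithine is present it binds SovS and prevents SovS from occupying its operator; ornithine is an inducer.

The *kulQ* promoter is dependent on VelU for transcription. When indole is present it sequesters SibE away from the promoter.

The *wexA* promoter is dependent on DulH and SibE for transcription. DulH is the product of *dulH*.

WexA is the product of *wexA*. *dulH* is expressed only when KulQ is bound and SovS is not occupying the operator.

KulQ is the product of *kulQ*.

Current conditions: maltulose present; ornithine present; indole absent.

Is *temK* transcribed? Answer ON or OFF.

OFF

Maltulose is present, so VelU is active.
No repressor is bound and VelU is active, so *kulQ* is transcribed.
So KulQ is produced and active.
Ornithine is present, so SovS is inactive.
No repressor is bound and KulQ is active, so *dulH* is transcribed.
So DulH is produced and active.
Indole is absent, so SibE is active.
No repressor is bound and DulH and SibE are active, so *wexA* is transcribed.
So WexA is produced and active.
With repressor WexA bound, *temK* is not transcribed.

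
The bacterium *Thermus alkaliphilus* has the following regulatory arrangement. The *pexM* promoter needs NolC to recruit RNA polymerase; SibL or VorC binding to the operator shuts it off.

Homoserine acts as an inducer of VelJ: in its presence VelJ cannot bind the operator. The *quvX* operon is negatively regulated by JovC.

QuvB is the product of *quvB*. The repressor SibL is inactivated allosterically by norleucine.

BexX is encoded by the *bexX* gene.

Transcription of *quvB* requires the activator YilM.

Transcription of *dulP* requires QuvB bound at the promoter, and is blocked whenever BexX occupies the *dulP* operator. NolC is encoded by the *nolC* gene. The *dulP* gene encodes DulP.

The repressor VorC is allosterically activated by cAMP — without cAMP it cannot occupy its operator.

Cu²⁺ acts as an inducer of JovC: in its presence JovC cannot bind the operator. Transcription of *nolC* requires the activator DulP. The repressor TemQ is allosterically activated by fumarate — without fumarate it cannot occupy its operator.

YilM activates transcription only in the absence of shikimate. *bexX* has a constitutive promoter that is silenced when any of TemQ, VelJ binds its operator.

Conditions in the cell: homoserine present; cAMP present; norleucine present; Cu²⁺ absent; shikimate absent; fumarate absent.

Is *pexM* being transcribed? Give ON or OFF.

OFF

Norleucine is present, so SibL is inactive.
cAMP is present, so VorC is active.
Shikimate is absent, so YilM is active.
No repressor is bound and YilM is active, so *quvB* is transcribed.
So QuvB is produced and active.
Fumarate is absent, so TemQ is inactive.
Homoserine is present, so VelJ is inactive.
With no repressor bound, *bexX* is transcribed.
So BexX is produced and active.
With repressor BexX bound, *dulP* is not transcribed.
So DulP is not produced.
Required activator DulP is absent, so *nolC* is not transcribed.
So NolC is not produced.
With repressor VorC bound, *pexM* is not transcribed.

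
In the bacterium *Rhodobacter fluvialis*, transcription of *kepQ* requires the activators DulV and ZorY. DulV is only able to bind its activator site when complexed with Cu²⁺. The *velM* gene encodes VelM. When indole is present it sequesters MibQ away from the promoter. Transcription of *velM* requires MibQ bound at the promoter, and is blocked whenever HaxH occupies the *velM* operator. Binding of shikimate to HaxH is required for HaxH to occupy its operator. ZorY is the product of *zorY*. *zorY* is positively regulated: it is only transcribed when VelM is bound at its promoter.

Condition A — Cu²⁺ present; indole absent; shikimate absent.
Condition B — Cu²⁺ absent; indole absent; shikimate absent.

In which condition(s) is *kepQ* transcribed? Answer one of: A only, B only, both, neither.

A only

Condition A:
Cu²⁺ is present, so DulV is active.
Indole is absent, so MibQ is active.
Shikimate is absent, so HaxH is inactive.
No repressor is bound and MibQ is active, so *velM* is transcribed.
So VelM is produced and active.
No repressor is bound and VelM is active, so *zorY* is transcribed.
So ZorY is produced and active.
No repressor is bound and DulV and ZorY are active, so *kepQ* is transcribed.
→ *kepQ* is ON in A.
Condition B:
Cu²⁺ is absent, so DulV is inactive.
Indole is absent, so MibQ is active.
Shikimate is absent, so HaxH is inactive.
No repressor is bound and MibQ is active, so *velM* is transcribed.
So VelM is produced and active.
No repressor is bound and VelM is active, so *zorY* is transcribed.
So ZorY is produced and active.
Required activator DulV is absent, so *kepQ* is not transcribed.
→ *kepQ* is OFF in B.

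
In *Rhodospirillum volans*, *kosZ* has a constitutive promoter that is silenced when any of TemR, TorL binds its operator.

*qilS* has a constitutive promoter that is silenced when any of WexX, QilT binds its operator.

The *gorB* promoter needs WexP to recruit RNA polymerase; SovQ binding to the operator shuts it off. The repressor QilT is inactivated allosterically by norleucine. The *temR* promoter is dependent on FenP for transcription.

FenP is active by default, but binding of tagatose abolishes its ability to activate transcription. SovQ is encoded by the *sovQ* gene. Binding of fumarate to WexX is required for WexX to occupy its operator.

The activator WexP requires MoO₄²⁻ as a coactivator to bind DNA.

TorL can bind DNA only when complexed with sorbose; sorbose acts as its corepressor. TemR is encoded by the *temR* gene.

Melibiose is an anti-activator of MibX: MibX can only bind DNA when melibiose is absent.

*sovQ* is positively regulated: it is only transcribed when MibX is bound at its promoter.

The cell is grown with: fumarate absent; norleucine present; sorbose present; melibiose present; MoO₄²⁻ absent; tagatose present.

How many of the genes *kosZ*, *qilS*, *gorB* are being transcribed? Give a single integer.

1

Tagatose is present, so FenP is inactive.
Required activator FenP is absent, so *temR* is not transcribed.
So TemR is not produced.
Sorbose is present, so TorL is active.
With repressor TorL bound, *kosZ* is not transcribed.
→ *kosZ* is OFF.
Fumarate is absent, so WexX is inactive.
Norleucine is present, so QilT is inactive.
With no repressor bound, *qilS* is transcribed.
→ *qilS* is ON.
MoO₄²⁻ is absent, so WexP is inactive.
Melibiose is present, so MibX is inactive.
Required activator MibX is absent, so *sovQ* is not transcribed.
So SovQ is not produced.
Required activator WexP is absent, so *gorB* is not transcribed.
→ *gorB* is OFF.
1 of the 3 genes is transcribed.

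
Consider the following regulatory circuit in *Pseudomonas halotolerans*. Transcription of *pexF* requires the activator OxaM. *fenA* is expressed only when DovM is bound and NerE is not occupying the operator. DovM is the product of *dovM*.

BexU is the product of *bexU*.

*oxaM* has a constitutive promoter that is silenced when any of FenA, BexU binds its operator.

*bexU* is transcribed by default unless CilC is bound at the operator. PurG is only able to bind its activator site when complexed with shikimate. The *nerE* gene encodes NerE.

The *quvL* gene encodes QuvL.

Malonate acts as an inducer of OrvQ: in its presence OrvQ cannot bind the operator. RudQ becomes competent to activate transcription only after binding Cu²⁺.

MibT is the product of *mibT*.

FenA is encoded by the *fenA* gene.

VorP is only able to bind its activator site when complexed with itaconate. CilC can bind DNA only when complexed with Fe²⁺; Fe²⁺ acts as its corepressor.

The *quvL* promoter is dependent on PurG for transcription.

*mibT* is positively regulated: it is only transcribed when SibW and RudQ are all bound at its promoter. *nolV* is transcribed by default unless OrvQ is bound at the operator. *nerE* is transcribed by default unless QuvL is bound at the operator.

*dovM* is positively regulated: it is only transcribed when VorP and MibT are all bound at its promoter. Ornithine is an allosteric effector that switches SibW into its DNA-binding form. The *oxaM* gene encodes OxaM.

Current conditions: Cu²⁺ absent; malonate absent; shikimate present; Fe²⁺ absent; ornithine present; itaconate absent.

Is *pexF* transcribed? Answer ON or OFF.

Shikimate is present, so PurG is active.
No repressor is bound and PurG is active, so *quvL* is transcribed.
So QuvL is produced and active.
With repressor QuvL bound, *nerE* is not transcribed.
So NerE is not produced.
Itaconate is absent, so VorP is inactive.
Ornithine is present, so SibW is active.
Cu²⁺ is absent, so RudQ is inactive.
Required activator RudQ is absent, so *mibT* is not transcribed.
So MibT is not produced.
Required activator VorP is absent, so *dovM* is not transcribed.
So DovM is not produced.
Required activator DovM is absent, so *fenA* is not transcribed.
So FenA is not produced.
Fe²⁺ is absent, so CilC is inactive.
With no repressor bound, *bexU* is transcribed.
So BexU is produced and active.
With repressor BexU bound, *oxaM* is not transcribed.
So OxaM is not produced.
Required activator OxaM is absent, so *pexF* is not transcribed.

OFF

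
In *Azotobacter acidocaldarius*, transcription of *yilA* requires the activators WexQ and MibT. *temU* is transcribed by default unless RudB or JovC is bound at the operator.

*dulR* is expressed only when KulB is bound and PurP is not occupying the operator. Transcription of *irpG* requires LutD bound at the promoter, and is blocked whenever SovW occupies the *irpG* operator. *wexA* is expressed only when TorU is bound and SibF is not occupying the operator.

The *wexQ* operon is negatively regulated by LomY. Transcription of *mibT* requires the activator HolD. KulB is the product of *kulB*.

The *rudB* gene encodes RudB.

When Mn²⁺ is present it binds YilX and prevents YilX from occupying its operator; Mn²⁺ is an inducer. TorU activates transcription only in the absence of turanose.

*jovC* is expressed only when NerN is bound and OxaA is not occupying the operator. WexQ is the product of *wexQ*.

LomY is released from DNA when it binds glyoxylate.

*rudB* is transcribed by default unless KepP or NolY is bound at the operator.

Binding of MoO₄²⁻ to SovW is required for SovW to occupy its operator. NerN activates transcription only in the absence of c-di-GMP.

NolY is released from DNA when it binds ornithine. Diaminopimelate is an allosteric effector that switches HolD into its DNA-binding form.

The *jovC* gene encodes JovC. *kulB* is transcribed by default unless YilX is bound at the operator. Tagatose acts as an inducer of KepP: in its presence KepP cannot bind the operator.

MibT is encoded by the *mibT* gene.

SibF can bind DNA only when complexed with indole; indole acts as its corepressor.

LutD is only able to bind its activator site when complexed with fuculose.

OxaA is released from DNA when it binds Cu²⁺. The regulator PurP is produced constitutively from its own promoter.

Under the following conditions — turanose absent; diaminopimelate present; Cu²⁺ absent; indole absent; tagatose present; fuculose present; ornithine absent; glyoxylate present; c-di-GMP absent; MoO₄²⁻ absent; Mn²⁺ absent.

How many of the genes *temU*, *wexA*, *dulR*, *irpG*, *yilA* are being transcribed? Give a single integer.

Tagatose is present, so KepP is inactive.
Ornithine is absent, so NolY is active.
With repressor NolY bound, *rudB* is not transcribed.
So RudB is not produced.
c-di-GMP is absent, so NerN is active.
Cu²⁺ is absent, so OxaA is active.
With repressor OxaA bound, *jovC* is not transcribed.
So JovC is not produced.
With no repressor bound, *temU* is transcribed.
→ *temU* is ON.
Indole is absent, so SibF is inactive.
Turanose is absent, so TorU is active.
No repressor is bound and TorU is active, so *wexA* is transcribed.
→ *wexA* is ON.
PurP is produced constitutively and is active.
Mn²⁺ is absent, so YilX is active.
With repressor YilX bound, *kulB* is not transcribed.
So KulB is not produced.
With repressor PurP bound, *dulR* is not transcribed.
→ *dulR* is OFF.
Fuculose is present, so LutD is active.
MoO₄²⁻ is absent, so SovW is inactive.
No repressor is bound and LutD is active, so *irpG* is transcribed.
→ *irpG* is ON.
Glyoxylate is present, so LomY is inactive.
With no repressor bound, *wexQ* is transcribed.
So WexQ is produced and active.
Diaminopimelate is present, so HolD is active.
No repressor is bound and HolD is active, so *mibT* is transcribed.
So MibT is produced and active.
No repressor is bound and WexQ and MibT are active, so *yilA* is transcribed.
→ *yilA* is ON.
4 of the 5 genes are transcribed.

4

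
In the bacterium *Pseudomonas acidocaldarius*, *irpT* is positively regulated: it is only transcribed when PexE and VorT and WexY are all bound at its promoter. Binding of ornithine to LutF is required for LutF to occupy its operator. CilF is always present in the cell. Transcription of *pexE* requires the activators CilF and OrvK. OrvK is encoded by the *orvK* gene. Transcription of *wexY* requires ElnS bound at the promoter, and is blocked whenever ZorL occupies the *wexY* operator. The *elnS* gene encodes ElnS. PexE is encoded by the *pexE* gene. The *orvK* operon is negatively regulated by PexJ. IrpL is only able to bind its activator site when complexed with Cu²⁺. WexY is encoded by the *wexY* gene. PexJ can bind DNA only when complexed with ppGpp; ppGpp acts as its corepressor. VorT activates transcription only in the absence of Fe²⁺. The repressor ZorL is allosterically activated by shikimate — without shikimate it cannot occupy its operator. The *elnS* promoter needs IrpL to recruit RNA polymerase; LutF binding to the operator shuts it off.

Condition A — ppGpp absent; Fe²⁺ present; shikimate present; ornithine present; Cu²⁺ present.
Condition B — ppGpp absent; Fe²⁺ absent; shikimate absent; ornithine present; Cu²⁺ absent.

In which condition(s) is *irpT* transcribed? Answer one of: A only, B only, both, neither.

neither

Condition A:
CilF is produced constitutively and is active.
ppGpp is absent, so PexJ is inactive.
With no repressor bound, *orvK* is transcribed.
So OrvK is produced and active.
No repressor is bound and CilF and OrvK are active, so *pexE* is transcribed.
So PexE is produced and active.
Fe²⁺ is present, so VorT is inactive.
Shikimate is present, so ZorL is active.
Ornithine is present, so LutF is active.
Cu²⁺ is present, so IrpL is active.
With repressor LutF bound, *elnS* is not transcribed.
So ElnS is not produced.
With repressor ZorL bound, *wexY* is not transcribed.
So WexY is not produced.
Required activator VorT is absent, so *irpT* is not transcribed.
→ *irpT* is OFF in A.
Condition B:
CilF is produced constitutively and is active.
ppGpp is absent, so PexJ is inactive.
With no repressor bound, *orvK* is transcribed.
So OrvK is produced and active.
No repressor is bound and CilF and OrvK are active, so *pexE* is transcribed.
So PexE is produced and active.
Fe²⁺ is absent, so VorT is active.
Shikimate is absent, so ZorL is inactive.
Ornithine is present, so LutF is active.
Cu²⁺ is absent, so IrpL is inactive.
With repressor LutF bound, *elnS* is not transcribed.
So ElnS is not produced.
Required activator ElnS is absent, so *wexY* is not transcribed.
So WexY is not produced.
Required activator WexY is absent, so *irpT* is not transcribed.
→ *irpT* is OFF in B.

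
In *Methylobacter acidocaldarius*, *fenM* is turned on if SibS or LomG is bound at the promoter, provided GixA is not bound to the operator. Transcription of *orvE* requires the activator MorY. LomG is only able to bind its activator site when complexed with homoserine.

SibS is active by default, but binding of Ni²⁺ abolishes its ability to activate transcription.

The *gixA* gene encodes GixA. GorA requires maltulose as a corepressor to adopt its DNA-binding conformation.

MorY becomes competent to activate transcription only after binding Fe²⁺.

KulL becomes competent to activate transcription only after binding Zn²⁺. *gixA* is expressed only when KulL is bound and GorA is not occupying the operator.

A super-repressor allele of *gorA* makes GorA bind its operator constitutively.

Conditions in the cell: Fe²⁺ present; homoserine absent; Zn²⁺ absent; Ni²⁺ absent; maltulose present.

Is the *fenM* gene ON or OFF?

Zn²⁺ is absent, so KulL is inactive.
GorA is constitutively active in this strain.
With repressor GorA bound, *gixA* is not transcribed.
So GixA is not produced.
Ni²⁺ is absent, so SibS is active.
Homoserine is absent, so LomG is inactive.
Activator SibS is present, so *fenM* is transcribed.

ON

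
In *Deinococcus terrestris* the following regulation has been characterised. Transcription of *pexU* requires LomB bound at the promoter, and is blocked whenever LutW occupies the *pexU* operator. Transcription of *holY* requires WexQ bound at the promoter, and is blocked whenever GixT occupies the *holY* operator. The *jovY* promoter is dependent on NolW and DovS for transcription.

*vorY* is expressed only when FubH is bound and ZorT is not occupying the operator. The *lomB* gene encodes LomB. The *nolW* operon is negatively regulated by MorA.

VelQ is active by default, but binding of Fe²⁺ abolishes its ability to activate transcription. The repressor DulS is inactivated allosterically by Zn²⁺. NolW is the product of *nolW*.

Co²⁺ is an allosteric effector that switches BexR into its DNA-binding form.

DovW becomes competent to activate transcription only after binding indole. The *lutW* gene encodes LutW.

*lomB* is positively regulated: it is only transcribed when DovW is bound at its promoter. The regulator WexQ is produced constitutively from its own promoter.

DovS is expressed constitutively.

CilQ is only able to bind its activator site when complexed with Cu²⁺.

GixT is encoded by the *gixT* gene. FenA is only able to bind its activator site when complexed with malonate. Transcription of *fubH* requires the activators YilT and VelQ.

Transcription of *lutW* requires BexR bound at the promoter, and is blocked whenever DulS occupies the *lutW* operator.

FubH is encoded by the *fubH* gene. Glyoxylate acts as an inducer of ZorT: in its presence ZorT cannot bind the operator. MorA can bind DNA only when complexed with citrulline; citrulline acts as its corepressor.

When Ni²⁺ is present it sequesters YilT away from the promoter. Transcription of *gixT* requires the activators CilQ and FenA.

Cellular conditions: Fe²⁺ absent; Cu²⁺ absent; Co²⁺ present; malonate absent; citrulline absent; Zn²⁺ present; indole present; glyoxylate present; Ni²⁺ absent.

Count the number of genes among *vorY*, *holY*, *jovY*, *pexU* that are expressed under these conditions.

3

Ni²⁺ is absent, so YilT is active.
Fe²⁺ is absent, so VelQ is active.
No repressor is bound and YilT and VelQ are active, so *fubH* is transcribed.
So FubH is produced and active.
Glyoxylate is present, so ZorT is inactive.
No repressor is bound and FubH is active, so *vorY* is transcribed.
→ *vorY* is ON.
Cu²⁺ is absent, so CilQ is inactive.
Malonate is absent, so FenA is inactive.
Required activator CilQ is absent, so *gixT* is not transcribed.
So GixT is not produced.
WexQ is produced constitutively and is active.
No repressor is bound and WexQ is active, so *holY* is transcribed.
→ *holY* is ON.
Citrulline is absent, so MorA is inactive.
With no repressor bound, *nolW* is transcribed.
So NolW is produced and active.
DovS is produced constitutively and is active.
No repressor is bound and NolW and DovS are active, so *jovY* is transcribed.
→ *jovY* is ON.
Indole is present, so DovW is active.
No repressor is bound and DovW is active, so *lomB* is transcribed.
So LomB is produced and active.
Zn²⁺ is present, so DulS is inactive.
Co²⁺ is present, so BexR is active.
No repressor is bound and BexR is active, so *lutW* is transcribed.
So LutW is produced and active.
With repressor LutW bound, *pexU* is not transcribed.
→ *pexU* is OFF.
3 of the 4 genes are transcribed.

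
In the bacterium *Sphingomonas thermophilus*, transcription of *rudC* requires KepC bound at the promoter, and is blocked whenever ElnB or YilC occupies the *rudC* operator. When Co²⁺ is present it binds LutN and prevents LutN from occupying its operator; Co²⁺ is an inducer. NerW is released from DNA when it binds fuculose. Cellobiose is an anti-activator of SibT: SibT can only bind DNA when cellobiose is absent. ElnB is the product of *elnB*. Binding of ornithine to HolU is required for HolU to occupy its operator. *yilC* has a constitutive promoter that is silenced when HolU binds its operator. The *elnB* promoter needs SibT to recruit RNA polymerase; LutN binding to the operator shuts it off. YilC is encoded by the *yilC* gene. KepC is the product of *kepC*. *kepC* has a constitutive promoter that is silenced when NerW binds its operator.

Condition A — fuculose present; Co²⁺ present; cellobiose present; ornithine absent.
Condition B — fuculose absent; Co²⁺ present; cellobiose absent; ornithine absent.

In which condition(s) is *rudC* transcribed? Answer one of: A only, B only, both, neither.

Condition A:
Fuculose is present, so NerW is inactive.
With no repressor bound, *kepC* is transcribed.
So KepC is produced and active.
Co²⁺ is present, so LutN is inactive.
Cellobiose is present, so SibT is inactive.
Required activator SibT is absent, so *elnB* is not transcribed.
So ElnB is not produced.
Ornithine is absent, so HolU is inactive.
With no repressor bound, *yilC* is transcribed.
So YilC is produced and active.
With repressor YilC bound, *rudC* is not transcribed.
→ *rudC* is OFF in A.
Condition B:
Fuculose is absent, so NerW is active.
With repressor NerW bound, *kepC* is not transcribed.
So KepC is not produced.
Co²⁺ is present, so LutN is inactive.
Cellobiose is absent, so SibT is active.
No repressor is bound and SibT is active, so *elnB* is transcribed.
So ElnB is produced and active.
Ornithine is absent, so HolU is inactive.
With no repressor bound, *yilC* is transcribed.
So YilC is produced and active.
With repressor ElnB bound, *rudC* is not transcribed.
→ *rudC* is OFF in B.

neither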